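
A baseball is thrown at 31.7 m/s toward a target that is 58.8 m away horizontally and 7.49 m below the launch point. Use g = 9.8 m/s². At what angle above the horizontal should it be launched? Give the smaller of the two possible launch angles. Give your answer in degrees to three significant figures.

Trajectory: y = x tanθ − g x² (1 + tan²θ)/(2v₀²). With x = 58.8, y = −7.49, v₀ = 31.7, g = 9.80:
16.86 tan²θ − 58.8 tanθ + (9.369) = 0.
tanθ = [58.8 ± √(58.8² − 4 × 16.86 × (9.369))] / (2 × 16.86) = (58.8 ± 53.16) / 33.72, giving tanθ = 0.1674 or 3.320.
θ = 9.501° or 73.24°; the smaller is 9.501°.

9.50°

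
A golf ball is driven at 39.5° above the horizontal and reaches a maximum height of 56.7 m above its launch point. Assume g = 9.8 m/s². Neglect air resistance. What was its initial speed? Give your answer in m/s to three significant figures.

52.4 m/s

At the peak v_y = 0, so v_y0 = √(2gH) = √(2 × 9.80 × 56.7) = 33.34 m/s.
v_y0 = v₀ sin θ ⇒ v₀ = 33.34 / sin 39.5° = 52.41 m/s.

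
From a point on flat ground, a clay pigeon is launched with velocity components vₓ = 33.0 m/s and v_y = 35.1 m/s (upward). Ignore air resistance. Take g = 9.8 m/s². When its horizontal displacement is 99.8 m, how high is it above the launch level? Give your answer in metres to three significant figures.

x = vₓ t ⇒ t = 99.8/33.00 = 3.024 s.
Height: y = v_y0 t − ½ g t² = 35.10 × 3.024 − 4.900 × 3.024² = 106.2 − 44.82 = 61.34 m.

61.3 m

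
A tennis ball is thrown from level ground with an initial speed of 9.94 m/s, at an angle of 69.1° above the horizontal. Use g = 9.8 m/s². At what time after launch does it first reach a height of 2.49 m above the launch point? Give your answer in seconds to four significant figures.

0.3233 s

Components: vₓ = 9.940 cos 69.1° = 3.546 m/s, v_y0 = 9.940 sin 69.1° = 9.286 m/s.
Height y(t) = 9.286 t − 4.900 t² = 2.49 gives 4.900 t² − 9.286 t + 2.49 = 0.
t = [9.286 ± √(9.286² − 2·9.80·2.49)] / 9.80 = (9.286 ± 6.118) / 9.80, so t = 0.3233 s or t = 1.572 s.
The first (ascending) time is 0.3233 s.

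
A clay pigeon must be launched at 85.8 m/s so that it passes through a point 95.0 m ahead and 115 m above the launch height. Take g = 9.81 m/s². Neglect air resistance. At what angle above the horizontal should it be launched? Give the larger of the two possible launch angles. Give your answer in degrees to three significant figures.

86.0°

Trajectory: y = x tanθ − g x² (1 + tan²θ)/(2v₀²). With x = 95.0, y = 115, v₀ = 85.8, g = 9.81:
6.013 tan²θ − 95.0 tanθ + (121.0) = 0.
tanθ = [95.0 ± √(95.0² − 4 × 6.013 × (121.0))] / (2 × 6.013) = (95.0 ± 78.19) / 12.03, giving tanθ = 1.397 or 14.40.
θ = 54.41° or 86.03°; the larger is 86.03°.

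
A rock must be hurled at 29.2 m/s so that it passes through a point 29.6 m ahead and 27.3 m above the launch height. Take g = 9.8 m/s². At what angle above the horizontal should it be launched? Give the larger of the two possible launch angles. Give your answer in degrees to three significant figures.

Trajectory: y = x tanθ − g x² (1 + tan²θ)/(2v₀²). With x = 29.6, y = 27.3, v₀ = 29.2, g = 9.80:
5.035 tan²θ − 29.6 tanθ + (32.34) = 0.
tanθ = [29.6 ± √(29.6² − 4 × 5.035 × (32.34))] / (2 × 5.035) = (29.6 ± 15.00) / 10.07, giving tanθ = 1.450 or 4.429.
θ = 55.41° or 77.28°; the larger is 77.28°.

77.3°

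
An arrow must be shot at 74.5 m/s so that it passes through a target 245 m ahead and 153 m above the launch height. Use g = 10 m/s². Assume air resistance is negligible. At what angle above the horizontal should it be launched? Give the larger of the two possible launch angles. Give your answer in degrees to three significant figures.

73.6°

Trajectory: y = x tanθ − g x² (1 + tan²θ)/(2v₀²). With x = 245, y = 153, v₀ = 74.5, g = 10.0:
54.07 tan²θ − 245 tanθ + (207.1) = 0.
tanθ = [245 ± √(245² − 4 × 54.07 × (207.1))] / (2 × 54.07) = (245 ± 123.4) / 108.1, giving tanθ = 1.124 or 3.407.
θ = 48.34° or 73.64°; the larger is 73.64°.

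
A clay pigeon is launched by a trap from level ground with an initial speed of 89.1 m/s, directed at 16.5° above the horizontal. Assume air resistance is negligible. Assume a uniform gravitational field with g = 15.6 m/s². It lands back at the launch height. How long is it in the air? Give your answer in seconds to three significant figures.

3.24 s

vₓ = 89.10 cos 16.5° = 85.43 m/s; v_y0 = 89.10 sin 16.5° = 25.31 m/s.
Landing at launch height ⇒ T = 2 v_y0 / g = 2 × 25.31 / 15.6 = 3.244 s.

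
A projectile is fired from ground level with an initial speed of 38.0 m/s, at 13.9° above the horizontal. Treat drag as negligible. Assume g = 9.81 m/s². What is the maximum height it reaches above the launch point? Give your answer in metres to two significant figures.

4.2 m

Horizontal component vₓ = 38.00 cos 13.9° = 36.89 m/s; vertical v_y0 = 38.00 sin 13.9° = 9.129 m/s.
At the apex v_y = 0, so H = v_y0²/(2g) = 9.129²/19.62 = 4.247 m.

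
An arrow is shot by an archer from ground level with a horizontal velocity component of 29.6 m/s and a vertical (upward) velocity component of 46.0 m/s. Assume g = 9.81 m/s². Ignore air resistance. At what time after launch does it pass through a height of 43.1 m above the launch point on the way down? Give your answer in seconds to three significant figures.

Set y = v_y0 t − ½ g t² = 43.1: 4.905 t² − 46.00 t + 43.1 = 0.
t = [46.00 ± √(46.00² − 2·9.81·43.1)] / 9.81 = (46.00 ± 35.64) / 9.81, so t = 1.056 s or t = 8.322 s.
The descending-branch root is 8.322 s.

8.32 s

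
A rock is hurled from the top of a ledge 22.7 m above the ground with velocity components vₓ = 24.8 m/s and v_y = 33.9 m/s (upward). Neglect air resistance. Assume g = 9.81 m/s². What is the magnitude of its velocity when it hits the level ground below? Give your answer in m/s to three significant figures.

47.0 m/s

The projectile lands when y = 22.7 + (33.90) t − ½·9.81·t² = 0. Positive root: t = (33.90 + √(33.90² + 2·9.81·22.7)) / 9.81 = (33.90 + 39.93) / 9.81 = 7.526 s.
Vertical velocity at impact: v_y = v_y0 − g t = 33.90 − 9.81 × 7.526 = −39.93 m/s.
Speed: |v| = √(vₓ² + v_y²) = √(24.80² + 39.93²) = 47.01 m/s.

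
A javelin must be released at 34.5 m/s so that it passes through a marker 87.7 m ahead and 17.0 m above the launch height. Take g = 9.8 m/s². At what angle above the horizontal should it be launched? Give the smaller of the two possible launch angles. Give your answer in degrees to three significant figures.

37.5°

Trajectory: y = x tanθ − g x² (1 + tan²θ)/(2v₀²). With x = 87.7, y = 17.0, v₀ = 34.5, g = 9.80:
31.66 tan²θ − 87.7 tanθ + (48.66) = 0.
tanθ = [87.7 ± √(87.7² − 4 × 31.66 × (48.66))] / (2 × 31.66) = (87.7 ± 39.09) / 63.33, giving tanθ = 0.7676 or 2.002.
θ = 37.51° or 63.46°; the smaller is 37.51°.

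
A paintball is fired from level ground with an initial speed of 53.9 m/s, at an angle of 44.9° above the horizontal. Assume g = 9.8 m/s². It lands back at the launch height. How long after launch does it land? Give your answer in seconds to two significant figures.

vₓ = 53.90 cos 44.9° = 38.18 m/s; v_y0 = 53.90 sin 44.9° = 38.05 m/s.
Landing at launch height ⇒ T = 2 v_y0 / g = 2 × 38.05 / 9.80 = 7.765 s.

7.8 s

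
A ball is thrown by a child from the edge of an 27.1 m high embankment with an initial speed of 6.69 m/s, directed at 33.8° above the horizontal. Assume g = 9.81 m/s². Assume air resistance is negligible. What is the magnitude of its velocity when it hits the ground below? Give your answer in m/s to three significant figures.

Resolve: vₓ = 6.690 cos 33.8° = 5.559 m/s and v_y0 = 6.690 sin 33.8° = 3.722 m/s.
The projectile lands when y = 27.1 + (3.722) t − ½·9.81·t² = 0. Positive root: t = (3.722 + √(3.722² + 2·9.81·27.1)) / 9.81 = (3.722 + 23.36) / 9.81 = 2.760 s.
Vertical velocity at impact: v_y = v_y0 − g t = 3.722 − 9.81 × 2.760 = −23.36 m/s.
Speed: |v| = √(vₓ² + v_y²) = √(5.559² + 23.36²) = 24.01 m/s.

24.0 m/s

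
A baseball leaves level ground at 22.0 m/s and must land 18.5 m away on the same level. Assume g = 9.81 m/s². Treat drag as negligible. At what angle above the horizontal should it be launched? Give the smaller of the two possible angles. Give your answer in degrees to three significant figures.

From R = (v₀²/g) sin 2θ: sin 2θ = 9.81 × 18.5 / 484.00 = 0.3750.
2θ = 22.02° or 180° − 22.02° = 158.0°, so θ = 11.01° or 78.99°.
The smaller angle is 11.01°.

11.0°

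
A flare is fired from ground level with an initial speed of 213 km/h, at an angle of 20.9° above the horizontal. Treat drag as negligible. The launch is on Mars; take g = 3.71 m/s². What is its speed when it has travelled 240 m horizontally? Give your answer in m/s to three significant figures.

55.5 m/s

Convert: 213 km/h = 213/3.6 = 59.17 m/s.
Resolve: vₓ = 59.17 cos 20.9° = 55.27 m/s and v_y0 = 59.17 sin 20.9° = 21.11 m/s.
x = vₓ t ⇒ t = 240/55.27 = 4.342 s.
Vertical velocity there: v_y = v_y0 − g t = 21.11 − 3.71 × 4.342 = 4.998 m/s.
Speed: √(vₓ² + v_y²) = √(55.27² + 4.998²) = 55.50 m/s.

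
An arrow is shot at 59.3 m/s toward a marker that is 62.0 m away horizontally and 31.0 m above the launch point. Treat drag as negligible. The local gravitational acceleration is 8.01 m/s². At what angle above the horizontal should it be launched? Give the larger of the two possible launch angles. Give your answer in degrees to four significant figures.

Trajectory: y = x tanθ − g x² (1 + tan²θ)/(2v₀²). With x = 62.0, y = 31.0, v₀ = 59.3, g = 8.01:
4.378 tan²θ − 62.0 tanθ + (35.38) = 0.
tanθ = [62.0 ± √(62.0² − 4 × 4.378 × (35.38))] / (2 × 4.378) = (62.0 ± 56.78) / 8.756, giving tanθ = 0.5957 or 13.57.
θ = 30.78° or 85.78°; the larger is 85.78°.

85.78°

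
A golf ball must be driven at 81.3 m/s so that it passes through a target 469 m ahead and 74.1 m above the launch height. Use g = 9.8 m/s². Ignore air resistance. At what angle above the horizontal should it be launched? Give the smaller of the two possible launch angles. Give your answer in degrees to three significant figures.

Trajectory: y = x tanθ − g x² (1 + tan²θ)/(2v₀²). With x = 469, y = 74.1, v₀ = 81.3, g = 9.80:
163.1 tan²θ − 469 tanθ + (237.2) = 0.
tanθ = [469 ± √(469² − 4 × 163.1 × (237.2))] / (2 × 163.1) = (469 ± 255.5) / 326.1, giving tanθ = 0.6547 or 2.221.
θ = 33.21° or 65.76°; the smaller is 33.21°.

33.2°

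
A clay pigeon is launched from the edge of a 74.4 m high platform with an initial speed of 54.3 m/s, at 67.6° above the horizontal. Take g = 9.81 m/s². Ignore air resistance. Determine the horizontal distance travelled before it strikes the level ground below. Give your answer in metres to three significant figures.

Resolve: vₓ = 54.30 cos 67.6° = 20.69 m/s and v_y0 = 54.30 sin 67.6° = 50.20 m/s.
The projectile lands when y = 74.4 + (50.20) t − ½·9.81·t² = 0. Positive root: t = (50.20 + √(50.20² + 2·9.81·74.4)) / 9.81 = (50.20 + 63.09) / 9.81 = 11.55 s.
Horizontal distance: R = vₓ t = 20.69 × 11.55 = 239.0 m.

239 m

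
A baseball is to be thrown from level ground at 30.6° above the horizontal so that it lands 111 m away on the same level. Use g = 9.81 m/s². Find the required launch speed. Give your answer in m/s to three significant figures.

On level ground R = v₀² sin 2θ / g ⇒ v₀ = √(gR / sin 2θ).
v₀ = √(9.81 × 111 / sin 61.20°) = √(1089 / 0.8763) = √1242.6 = 35.25 m/s.

35.3 m/s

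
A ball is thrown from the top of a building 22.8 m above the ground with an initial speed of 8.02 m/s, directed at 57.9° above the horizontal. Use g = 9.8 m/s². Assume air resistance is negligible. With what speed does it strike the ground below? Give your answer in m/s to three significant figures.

Components: vₓ = 8.020 cos 57.9° = 4.262 m/s, v_y0 = 8.020 sin 57.9° = 6.794 m/s.
With up positive and y = 0 at the ground: y(t) = 22.8 + (6.794) t − 4.900 t². Setting y = 0 and taking the positive root: t = [6.794 + √(6.794² + 2·9.80·22.8)] / 9.80 = (6.794 + 22.20) / 9.80 = 2.959 s.
Vertical velocity at impact: v_y = v_y0 − g t = 6.794 − 9.80 × 2.959 = −22.20 m/s.
Speed: |v| = √(vₓ² + v_y²) = √(4.262² + 22.20²) = 22.61 m/s.

22.6 m/s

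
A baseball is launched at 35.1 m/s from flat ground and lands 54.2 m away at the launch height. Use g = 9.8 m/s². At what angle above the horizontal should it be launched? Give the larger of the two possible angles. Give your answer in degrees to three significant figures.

77.2°

From R = (v₀²/g) sin 2θ: sin 2θ = 9.80 × 54.2 / 1232.0 = 0.4311.
2θ = 25.54° or 180° − 25.54° = 154.5°, so θ = 12.77° or 77.23°.
The larger angle is 77.23°.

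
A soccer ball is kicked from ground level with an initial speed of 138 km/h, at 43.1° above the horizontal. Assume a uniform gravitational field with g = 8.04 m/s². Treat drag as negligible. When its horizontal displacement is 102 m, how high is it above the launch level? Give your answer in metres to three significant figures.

Convert: 138 km/h = 138/3.6 = 38.33 m/s.
Components: vₓ = 38.33 cos 43.1° = 27.99 m/s, v_y0 = 38.33 sin 43.1° = 26.19 m/s.
At x = 102 m, t = x/vₓ = 102/27.99 = 3.644 s.
Height: y = v_y0 t − ½ g t² = 26.19 × 3.644 − 4.020 × 3.644² = 95.45 − 53.39 = 42.06 m.

42.1 m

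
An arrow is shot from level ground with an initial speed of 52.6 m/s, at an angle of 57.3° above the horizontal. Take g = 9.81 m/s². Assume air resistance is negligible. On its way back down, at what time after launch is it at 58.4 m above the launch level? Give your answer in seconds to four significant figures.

vₓ = 52.60 cos 57.3° = 28.42 m/s; v_y0 = 52.60 sin 57.3° = 44.26 m/s.
Height y(t) = 44.26 t − 4.905 t² = 58.4 gives 4.905 t² − 44.26 t + 58.4 = 0.
t = [44.26 ± √(44.26² − 2·9.81·58.4)] / 9.81 = (44.26 ± 28.52) / 9.81, so t = 1.605 s or t = 7.419 s.
The descending-branch root is 7.419 s.

7.419 s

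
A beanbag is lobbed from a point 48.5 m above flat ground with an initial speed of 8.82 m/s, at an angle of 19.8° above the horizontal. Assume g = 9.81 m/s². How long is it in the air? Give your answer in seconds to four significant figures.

3.464 s

Components: vₓ = 8.820 cos 19.8° = 8.299 m/s, v_y0 = 8.820 sin 19.8° = 2.988 m/s.
Vertical motion (up positive, ground at y = 0): 4.905 t² − (2.988) t − 48.5 = 0, so t = (2.988 + √(2.988² + 2·9.81·48.5)) / 9.81 = (2.988 + 30.99) / 9.81 = 3.464 s.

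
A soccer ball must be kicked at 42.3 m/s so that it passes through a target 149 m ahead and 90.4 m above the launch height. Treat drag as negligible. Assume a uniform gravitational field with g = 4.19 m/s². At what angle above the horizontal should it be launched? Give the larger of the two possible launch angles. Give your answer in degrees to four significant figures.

Trajectory: y = x tanθ − g x² (1 + tan²θ)/(2v₀²). With x = 149, y = 90.4, v₀ = 42.3, g = 4.19:
25.99 tan²θ − 149 tanθ + (116.4) = 0.
tanθ = [149 ± √(149² − 4 × 25.99 × (116.4))] / (2 × 25.99) = (149 ± 100.5) / 51.99, giving tanθ = 0.9330 or 4.799.
θ = 43.02° or 78.23°; the larger is 78.23°.

78.23°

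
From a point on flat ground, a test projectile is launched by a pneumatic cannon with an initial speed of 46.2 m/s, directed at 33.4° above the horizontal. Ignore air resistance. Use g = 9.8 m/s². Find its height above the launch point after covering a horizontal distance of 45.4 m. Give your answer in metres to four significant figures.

Resolve: vₓ = 46.20 cos 33.4° = 38.57 m/s and v_y0 = 46.20 sin 33.4° = 25.43 m/s.
Time to reach x = 45.4 m: t = x/vₓ = 45.4/38.57 = 1.177 s.
Height: y = v_y0 t − ½ g t² = 25.43 × 1.177 − 4.900 × 1.177² = 29.94 − 6.789 = 23.15 m.

23.15 m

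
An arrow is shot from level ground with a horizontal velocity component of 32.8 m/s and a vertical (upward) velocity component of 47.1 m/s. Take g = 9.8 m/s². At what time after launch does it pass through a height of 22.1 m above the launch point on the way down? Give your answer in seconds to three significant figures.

Height y(t) = 47.10 t − 4.900 t² = 22.1 gives 4.900 t² − 47.10 t + 22.1 = 0.
Quadratic formula: t = (47.10 ± √1785.3) / 9.80 = (47.10 ± 42.25) / 9.80 → t = 0.4947 s or 9.118 s.
The descending-branch root is 9.118 s.

9.12 s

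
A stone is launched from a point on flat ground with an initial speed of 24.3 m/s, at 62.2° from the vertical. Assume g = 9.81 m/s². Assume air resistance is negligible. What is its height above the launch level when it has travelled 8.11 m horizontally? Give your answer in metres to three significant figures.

3.58 m

vₓ = 24.30 sin 62.2° = 21.50 m/s; v_y0 = 24.30 cos 62.2° = 11.33 m/s.
At x = 8.11 m, t = x/vₓ = 8.11/21.50 = 0.3773 s.
Height: y = v_y0 t − ½ g t² = 11.33 × 0.3773 − 4.905 × 0.3773² = 4.276 − 0.6982 = 3.578 m.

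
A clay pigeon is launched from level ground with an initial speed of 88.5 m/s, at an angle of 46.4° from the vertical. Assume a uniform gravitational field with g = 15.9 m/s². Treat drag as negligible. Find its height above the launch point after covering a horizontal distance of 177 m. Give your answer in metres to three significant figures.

vₓ = 88.50 sin 46.4° = 64.09 m/s; v_y0 = 88.50 cos 46.4° = 61.03 m/s.
Time to reach x = 177 m: t = x/vₓ = 177/64.09 = 2.762 s.
Height: y = v_y0 t − ½ g t² = 61.03 × 2.762 − 7.950 × 2.762² = 168.6 − 60.64 = 107.9 m.

108 m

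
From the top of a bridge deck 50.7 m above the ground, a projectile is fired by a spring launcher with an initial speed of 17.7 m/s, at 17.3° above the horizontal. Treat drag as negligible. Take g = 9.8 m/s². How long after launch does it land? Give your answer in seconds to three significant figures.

Horizontal component vₓ = 17.70 cos 17.3° = 16.90 m/s; vertical v_y0 = 17.70 sin 17.3° = 5.264 m/s.
With up positive and y = 0 at the ground: y(t) = 50.7 + (5.264) t − 4.900 t². Setting y = 0 and taking the positive root: t = [5.264 + √(5.264² + 2·9.80·50.7)] / 9.80 = (5.264 + 31.96) / 9.80 = 3.798 s.

3.80 s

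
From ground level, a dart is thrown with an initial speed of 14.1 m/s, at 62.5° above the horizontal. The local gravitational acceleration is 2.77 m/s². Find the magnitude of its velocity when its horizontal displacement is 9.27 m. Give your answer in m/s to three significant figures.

10.8 m/s

Components: vₓ = 14.10 cos 62.5° = 6.511 m/s, v_y0 = 14.10 sin 62.5° = 12.51 m/s.
At x = 9.27 m, t = x/vₓ = 9.27/6.511 = 1.424 s.
Vertical velocity there: v_y = v_y0 − g t = 12.51 − 2.77 × 1.424 = 8.563 m/s.
Speed: √(vₓ² + v_y²) = √(6.511² + 8.563²) = 10.76 m/s.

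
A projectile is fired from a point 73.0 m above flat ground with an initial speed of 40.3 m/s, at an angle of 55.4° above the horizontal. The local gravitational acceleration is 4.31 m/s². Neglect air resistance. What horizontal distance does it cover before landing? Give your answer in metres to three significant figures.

Components: vₓ = 40.30 cos 55.4° = 22.88 m/s, v_y0 = 40.30 sin 55.4° = 33.17 m/s.
The projectile lands when y = 73.0 + (33.17) t − ½·4.31·t² = 0. Positive root: t = (33.17 + √(33.17² + 2·4.31·73.0)) / 4.31 = (33.17 + 41.59) / 4.31 = 17.35 s.
Horizontal distance: R = vₓ t = 22.88 × 17.35 = 396.9 m.

397 m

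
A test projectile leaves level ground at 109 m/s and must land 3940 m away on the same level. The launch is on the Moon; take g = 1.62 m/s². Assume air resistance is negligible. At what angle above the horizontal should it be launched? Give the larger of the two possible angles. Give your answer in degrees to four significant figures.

73.75°

Level-ground range R = v₀² sin(2θ)/g ⇒ sin(2θ) = gR/v₀² = 1.62 × 3940 / 109² = 0.5372.
2θ = 32.50° or 180° − 32.50° = 147.5°, so θ = 16.25° or 73.75°.
The larger angle is 73.75°.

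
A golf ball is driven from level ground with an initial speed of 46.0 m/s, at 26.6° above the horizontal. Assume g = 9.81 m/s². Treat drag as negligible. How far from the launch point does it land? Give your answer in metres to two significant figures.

170 m

vₓ = 46.00 cos 26.6° = 41.13 m/s; v_y0 = 46.00 sin 26.6° = 20.60 m/s.
Flight time T = 2 v_y0 / g = 4.199 s.
Horizontal distance R = vₓ T = 41.13 × 4.199 = 172.7 m.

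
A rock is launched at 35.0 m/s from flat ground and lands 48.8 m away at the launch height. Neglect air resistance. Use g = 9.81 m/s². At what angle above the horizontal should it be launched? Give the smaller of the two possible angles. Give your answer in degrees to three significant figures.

11.5°

From R = (v₀²/g) sin 2θ: sin 2θ = 9.81 × 48.8 / 1225.0 = 0.3908.
2θ = 23.00° or 180° − 23.00° = 157.0°, so θ = 11.50° or 78.50°.
The smaller angle is 11.50°.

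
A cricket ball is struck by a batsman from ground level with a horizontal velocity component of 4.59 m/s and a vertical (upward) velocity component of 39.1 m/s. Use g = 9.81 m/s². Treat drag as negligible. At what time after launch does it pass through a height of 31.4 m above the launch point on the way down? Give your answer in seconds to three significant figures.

Require v_y0 t − ½ g t² = 31.4, i.e. 4.905 t² − 39.10 t + 31.4 = 0.
Quadratic formula: t = (39.10 ± √912.74) / 9.81 = (39.10 ± 30.21) / 9.81 → t = 0.9061 s or 7.065 s.
The descending-branch root is 7.065 s.

7.07 s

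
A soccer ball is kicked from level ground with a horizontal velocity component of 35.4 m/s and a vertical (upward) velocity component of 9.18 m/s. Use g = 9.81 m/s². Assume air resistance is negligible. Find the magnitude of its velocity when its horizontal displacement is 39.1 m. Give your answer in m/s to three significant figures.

35.4 m/s

Time to reach x = 39.1 m: t = x/vₓ = 39.1/35.40 = 1.105 s.
Vertical velocity there: v_y = v_y0 − g t = 9.180 − 9.81 × 1.105 = −1.655 m/s.
Speed: √(vₓ² + v_y²) = √(35.40² + 1.655²) = 35.44 m/s.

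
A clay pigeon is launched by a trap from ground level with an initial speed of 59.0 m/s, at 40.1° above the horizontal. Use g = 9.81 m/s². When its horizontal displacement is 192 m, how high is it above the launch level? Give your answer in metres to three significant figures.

Components: vₓ = 59.00 cos 40.1° = 45.13 m/s, v_y0 = 59.00 sin 40.1° = 38.00 m/s.
x = vₓ t ⇒ t = 192/45.13 = 4.254 s.
Height: y = v_y0 t − ½ g t² = 38.00 × 4.254 − 4.905 × 4.254² = 161.7 − 88.78 = 72.90 m.

72.9 m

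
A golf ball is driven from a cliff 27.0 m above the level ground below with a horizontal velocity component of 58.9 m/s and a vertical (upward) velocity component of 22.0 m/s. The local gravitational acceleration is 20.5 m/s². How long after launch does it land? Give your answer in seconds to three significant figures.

3.02 s

The projectile lands when y = 27.0 + (22.00) t − ½·20.5·t² = 0. Positive root: t = (22.00 + √(22.00² + 2·20.5·27.0)) / 20.5 = (22.00 + 39.89) / 20.5 = 3.019 s.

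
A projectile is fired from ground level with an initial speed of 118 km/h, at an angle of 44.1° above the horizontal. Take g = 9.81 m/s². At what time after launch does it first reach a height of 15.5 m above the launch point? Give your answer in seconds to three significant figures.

Convert: 118 km/h = 118/3.6 = 32.78 m/s.
Resolve: vₓ = 32.78 cos 44.1° = 23.54 m/s and v_y0 = 32.78 sin 44.1° = 22.81 m/s.
Height y(t) = 22.81 t − 4.905 t² = 15.5 gives 4.905 t² − 22.81 t + 15.5 = 0.
t = [22.81 ± √(22.81² − 2·9.81·15.5)] / 9.81 = (22.81 ± 14.70) / 9.81, so t = 0.8263 s or t = 3.824 s.
The first (ascending) time is 0.8263 s.

0.826 s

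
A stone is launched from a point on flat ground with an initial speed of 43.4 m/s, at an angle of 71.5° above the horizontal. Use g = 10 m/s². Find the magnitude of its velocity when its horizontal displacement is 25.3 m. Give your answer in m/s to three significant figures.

vₓ = 43.40 cos 71.5° = 13.77 m/s; v_y0 = 43.40 sin 71.5° = 41.16 m/s.
Time to reach x = 25.3 m: t = x/vₓ = 25.3/13.77 = 1.837 s.
Vertical velocity there: v_y = v_y0 − g t = 41.16 − 10.0 × 1.837 = 22.79 m/s.
Speed: √(vₓ² + v_y²) = √(13.77² + 22.79²) = 26.62 m/s.

26.6 m/s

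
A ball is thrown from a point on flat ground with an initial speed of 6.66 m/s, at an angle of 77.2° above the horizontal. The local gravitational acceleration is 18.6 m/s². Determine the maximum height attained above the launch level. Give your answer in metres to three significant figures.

1.13 m

Horizontal component vₓ = 6.660 cos 77.2° = 1.476 m/s; vertical v_y0 = 6.660 sin 77.2° = 6.494 m/s.
At the apex v_y = 0, so H = v_y0²/(2g) = 6.494²/37.20 = 1.134 m.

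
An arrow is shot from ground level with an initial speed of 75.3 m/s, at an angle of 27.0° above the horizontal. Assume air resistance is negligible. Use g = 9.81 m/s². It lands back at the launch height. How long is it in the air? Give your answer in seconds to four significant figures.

vₓ = 75.30 cos 27.0° = 67.09 m/s; v_y0 = 75.30 sin 27.0° = 34.19 m/s.
Time of flight on level ground: T = 2 v_y0 / g = 2 × 34.19 / 9.81 = 6.970 s.

6.970 s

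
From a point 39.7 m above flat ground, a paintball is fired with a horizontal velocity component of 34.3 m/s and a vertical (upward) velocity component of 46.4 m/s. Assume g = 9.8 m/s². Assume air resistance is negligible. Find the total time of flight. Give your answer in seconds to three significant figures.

With up positive and y = 0 at the ground: y(t) = 39.7 + (46.40) t − 4.900 t². Setting y = 0 and taking the positive root: t = [46.40 + √(46.40² + 2·9.80·39.7)] / 9.80 = (46.40 + 54.14) / 9.80 = 10.26 s.

10.3 s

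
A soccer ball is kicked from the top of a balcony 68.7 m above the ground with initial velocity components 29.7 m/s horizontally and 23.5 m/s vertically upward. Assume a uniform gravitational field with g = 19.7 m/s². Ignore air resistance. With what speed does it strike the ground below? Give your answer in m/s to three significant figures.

Vertical motion (up positive, ground at y = 0): 9.850 t² − (23.50) t − 68.7 = 0, so t = (23.50 + √(23.50² + 2·19.7·68.7)) / 19.7 = (23.50 + 57.09) / 19.7 = 4.091 s.
Vertical velocity at impact: v_y = v_y0 − g t = 23.50 − 19.7 × 4.091 = −57.09 m/s.
Speed: |v| = √(vₓ² + v_y²) = √(29.70² + 57.09²) = 64.35 m/s.

64.4 m/s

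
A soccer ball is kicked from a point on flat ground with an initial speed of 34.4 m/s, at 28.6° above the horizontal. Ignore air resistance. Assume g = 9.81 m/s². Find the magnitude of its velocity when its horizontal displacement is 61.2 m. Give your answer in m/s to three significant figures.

30.4 m/s

Horizontal component vₓ = 34.40 cos 28.6° = 30.20 m/s; vertical v_y0 = 34.40 sin 28.6° = 16.47 m/s.
x = vₓ t ⇒ t = 61.2/30.20 = 2.026 s.
Vertical velocity there: v_y = v_y0 − g t = 16.47 − 9.81 × 2.026 = −3.411 m/s.
Speed: √(vₓ² + v_y²) = √(30.20² + 3.411²) = 30.39 m/s.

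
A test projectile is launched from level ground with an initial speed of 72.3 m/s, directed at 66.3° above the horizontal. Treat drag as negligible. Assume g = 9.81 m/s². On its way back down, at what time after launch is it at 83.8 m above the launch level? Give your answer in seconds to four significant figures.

12.08 s

vₓ = 72.30 cos 66.3° = 29.06 m/s; v_y0 = 72.30 sin 66.3° = 66.20 m/s.
Set y = v_y0 t − ½ g t² = 83.8: 4.905 t² − 66.20 t + 83.8 = 0.
t = [66.20 ± √(66.20² − 2·9.81·83.8)] / 9.81 = (66.20 ± 52.33) / 9.81, so t = 1.414 s or t = 12.08 s.
The descending-branch root is 12.08 s.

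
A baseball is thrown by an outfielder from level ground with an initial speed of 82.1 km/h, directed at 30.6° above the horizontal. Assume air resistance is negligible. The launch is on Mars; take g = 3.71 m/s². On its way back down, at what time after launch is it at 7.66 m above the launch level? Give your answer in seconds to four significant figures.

5.509 s

Convert: 82.1 km/h = 82.1/3.6 = 22.81 m/s.
Resolve: vₓ = 22.81 cos 30.6° = 19.63 m/s and v_y0 = 22.81 sin 30.6° = 11.61 m/s.
Require v_y0 t − ½ g t² = 7.66, i.e. 1.855 t² − 11.61 t + 7.66 = 0.
t = [11.61 ± √(11.61² − 2·3.71·7.66)] / 3.71 = (11.61 ± 8.828) / 3.71, so t = 0.7496 s or t = 5.509 s.
The descending-branch root is 5.509 s.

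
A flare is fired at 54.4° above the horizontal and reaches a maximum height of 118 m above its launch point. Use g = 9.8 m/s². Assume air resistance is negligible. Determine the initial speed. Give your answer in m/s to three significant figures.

At the peak v_y = 0, so v_y0 = √(2gH) = √(2 × 9.80 × 118) = 48.09 m/s.
v_y0 = v₀ sin θ ⇒ v₀ = 48.09 / sin 54.4° = 59.15 m/s.

59.1 m/s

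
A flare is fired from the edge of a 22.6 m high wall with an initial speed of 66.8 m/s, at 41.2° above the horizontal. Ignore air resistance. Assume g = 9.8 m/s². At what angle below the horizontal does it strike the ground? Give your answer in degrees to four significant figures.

Components: vₓ = 66.80 cos 41.2° = 50.26 m/s, v_y0 = 66.80 sin 41.2° = 44.00 m/s.
The projectile lands when y = 22.6 + (44.00) t − ½·9.80·t² = 0. Positive root: t = (44.00 + √(44.00² + 2·9.80·22.6)) / 9.80 = (44.00 + 48.77) / 9.80 = 9.467 s.
At impact: v_y = v_y0 − g t = −48.77 m/s; vₓ = 50.26 m/s.
Angle below horizontal: arctan(|v_y|/vₓ) = arctan(48.77/50.26) = 44.14°.

44.14°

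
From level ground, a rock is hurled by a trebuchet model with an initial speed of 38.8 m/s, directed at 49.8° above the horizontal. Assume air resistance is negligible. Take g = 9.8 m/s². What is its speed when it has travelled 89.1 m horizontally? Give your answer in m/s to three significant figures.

vₓ = 38.80 cos 49.8° = 25.04 m/s; v_y0 = 38.80 sin 49.8° = 29.64 m/s.
Time to reach x = 89.1 m: t = x/vₓ = 89.1/25.04 = 3.558 s.
Vertical velocity there: v_y = v_y0 − g t = 29.64 − 9.80 × 3.558 = −5.231 m/s.
Speed: √(vₓ² + v_y²) = √(25.04² + 5.231²) = 25.58 m/s.

25.6 m/s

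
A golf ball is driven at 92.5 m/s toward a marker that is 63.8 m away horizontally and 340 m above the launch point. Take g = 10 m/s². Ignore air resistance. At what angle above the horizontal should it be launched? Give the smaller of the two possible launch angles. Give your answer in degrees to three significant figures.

Trajectory: y = x tanθ − g x² (1 + tan²θ)/(2v₀²). With x = 63.8, y = 340, v₀ = 92.5, g = 10.0:
2.379 tan²θ − 63.8 tanθ + (342.4) = 0.
tanθ = [63.8 ± √(63.8² − 4 × 2.379 × (342.4))] / (2 × 2.379) = (63.8 ± 28.51) / 4.757, giving tanθ = 7.418 or 19.40.
θ = 82.32° or 87.05°; the smaller is 82.32°.

82.3°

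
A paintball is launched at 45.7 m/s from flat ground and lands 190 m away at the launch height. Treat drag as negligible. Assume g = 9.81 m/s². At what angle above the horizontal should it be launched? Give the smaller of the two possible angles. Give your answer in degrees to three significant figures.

Level-ground range R = v₀² sin(2θ)/g ⇒ sin(2θ) = gR/v₀² = 9.81 × 190 / 45.7² = 0.8925.
2θ = 63.18° or 180° − 63.18° = 116.8°, so θ = 31.59° or 58.41°.
The smaller angle is 31.59°.

31.6°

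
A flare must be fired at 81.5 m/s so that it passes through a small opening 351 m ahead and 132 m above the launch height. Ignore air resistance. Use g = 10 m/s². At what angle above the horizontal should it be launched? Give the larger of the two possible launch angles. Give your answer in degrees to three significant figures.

Trajectory: y = x tanθ − g x² (1 + tan²θ)/(2v₀²). With x = 351, y = 132, v₀ = 81.5, g = 10.0:
92.74 tan²θ − 351 tanθ + (224.7) = 0.
tanθ = [351 ± √(351² − 4 × 92.74 × (224.7))] / (2 × 92.74) = (351 ± 199.6) / 185.5, giving tanθ = 0.8164 or 2.968.
θ = 39.23° or 71.38°; the larger is 71.38°.

71.4°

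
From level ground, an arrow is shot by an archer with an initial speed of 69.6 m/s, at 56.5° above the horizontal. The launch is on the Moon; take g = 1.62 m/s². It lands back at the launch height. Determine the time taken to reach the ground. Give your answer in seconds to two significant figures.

Components: vₓ = 69.60 cos 56.5° = 38.41 m/s, v_y0 = 69.60 sin 56.5° = 58.04 m/s.
Landing at launch height ⇒ T = 2 v_y0 / g = 2 × 58.04 / 1.62 = 71.65 s.

72 s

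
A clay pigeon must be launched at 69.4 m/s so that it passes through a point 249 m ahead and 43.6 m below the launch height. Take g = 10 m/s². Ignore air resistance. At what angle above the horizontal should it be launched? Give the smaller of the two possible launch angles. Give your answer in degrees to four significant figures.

Trajectory: y = x tanθ − g x² (1 + tan²θ)/(2v₀²). With x = 249, y = −43.6, v₀ = 69.4, g = 10.0:
64.36 tan²θ − 249 tanθ + (20.76) = 0.
tanθ = [249 ± √(249² − 4 × 64.36 × (20.76))] / (2 × 64.36) = (249 ± 238.0) / 128.7, giving tanθ = 0.08527 or 3.783.
θ = 4.874° or 75.19°; the smaller is 4.874°.

4.874°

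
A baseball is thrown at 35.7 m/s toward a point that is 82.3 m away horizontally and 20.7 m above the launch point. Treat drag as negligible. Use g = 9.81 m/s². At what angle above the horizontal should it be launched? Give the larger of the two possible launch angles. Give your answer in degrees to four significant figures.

Trajectory: y = x tanθ − g x² (1 + tan²θ)/(2v₀²). With x = 82.3, y = 20.7, v₀ = 35.7, g = 9.81:
26.07 tan²θ − 82.3 tanθ + (46.77) = 0.
tanθ = [82.3 ± √(82.3² − 4 × 26.07 × (46.77))] / (2 × 26.07) = (82.3 ± 43.55) / 52.14, giving tanθ = 0.7432 or 2.414.
θ = 36.62° or 67.50°; the larger is 67.50°.

67.50°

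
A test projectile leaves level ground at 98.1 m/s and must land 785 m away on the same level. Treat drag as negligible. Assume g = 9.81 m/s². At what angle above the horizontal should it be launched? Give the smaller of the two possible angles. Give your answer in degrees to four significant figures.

26.57°

From R = (v₀²/g) sin 2θ: sin 2θ = 9.81 × 785 / 9623.6 = 0.8002.
2θ = 53.15° or 180° − 53.15° = 126.9°, so θ = 26.57° or 63.43°.
The smaller angle is 26.57°.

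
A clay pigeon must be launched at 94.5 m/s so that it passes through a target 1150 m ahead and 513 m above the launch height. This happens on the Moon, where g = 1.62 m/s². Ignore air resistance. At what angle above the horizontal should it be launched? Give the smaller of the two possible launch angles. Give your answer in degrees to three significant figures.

Trajectory: y = x tanθ − g x² (1 + tan²θ)/(2v₀²). With x = 1150, y = 513, v₀ = 94.5, g = 1.62:
120.0 tan²θ − 1150 tanθ + (633.0) = 0.
tanθ = [1150 ± √(1150² − 4 × 120.0 × (633.0))] / (2 × 120.0) = (1150 ± 1009) / 239.9, giving tanθ = 0.5862 or 9.001.
θ = 30.38° or 83.66°; the smaller is 30.38°.

30.4°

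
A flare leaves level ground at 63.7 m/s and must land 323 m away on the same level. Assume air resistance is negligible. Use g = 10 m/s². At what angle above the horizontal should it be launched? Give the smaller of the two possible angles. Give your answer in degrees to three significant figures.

From R = (v₀²/g) sin 2θ: sin 2θ = 10.0 × 323 / 4057.7 = 0.7960.
2θ = 52.75° or 180° − 52.75° = 127.2°, so θ = 26.38° or 63.62°.
The smaller angle is 26.38°.

26.4°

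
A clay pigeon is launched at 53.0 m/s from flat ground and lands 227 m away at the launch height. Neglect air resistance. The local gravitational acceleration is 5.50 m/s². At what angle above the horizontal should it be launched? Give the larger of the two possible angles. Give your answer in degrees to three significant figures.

From R = (v₀²/g) sin 2θ: sin 2θ = 5.50 × 227 / 2809.0 = 0.4445.
2θ = 26.39° or 180° − 26.39° = 153.6°, so θ = 13.19° or 76.81°.
The larger angle is 76.81°.

76.8°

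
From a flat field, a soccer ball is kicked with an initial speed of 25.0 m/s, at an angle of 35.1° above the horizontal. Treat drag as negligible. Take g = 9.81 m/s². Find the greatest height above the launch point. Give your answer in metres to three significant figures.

10.5 m

Horizontal component vₓ = 25.00 cos 35.1° = 20.45 m/s; vertical v_y0 = 25.00 sin 35.1° = 14.38 m/s.
Peak height H = v_y0² / (2g) = 206.64 / 19.62 = 10.53 m.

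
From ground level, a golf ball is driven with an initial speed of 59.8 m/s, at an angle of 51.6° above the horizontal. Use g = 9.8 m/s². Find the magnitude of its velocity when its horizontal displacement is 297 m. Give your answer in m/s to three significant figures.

Components: vₓ = 59.80 cos 51.6° = 37.14 m/s, v_y0 = 59.80 sin 51.6° = 46.86 m/s.
x = vₓ t ⇒ t = 297/37.14 = 7.996 s.
Vertical velocity there: v_y = v_y0 − g t = 46.86 − 9.80 × 7.996 = −31.49 m/s.
Speed: √(vₓ² + v_y²) = √(37.14² + 31.49²) = 48.70 m/s.

48.7 m/s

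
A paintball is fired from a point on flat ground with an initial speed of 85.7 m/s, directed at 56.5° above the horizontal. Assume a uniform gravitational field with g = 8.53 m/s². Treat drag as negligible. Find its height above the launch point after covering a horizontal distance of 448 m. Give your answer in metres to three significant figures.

294 m

Resolve: vₓ = 85.70 cos 56.5° = 47.30 m/s and v_y0 = 85.70 sin 56.5° = 71.46 m/s.
At x = 448 m, t = x/vₓ = 448/47.30 = 9.471 s.
Height: y = v_y0 t − ½ g t² = 71.46 × 9.471 − 4.265 × 9.471² = 676.9 − 382.6 = 294.3 m.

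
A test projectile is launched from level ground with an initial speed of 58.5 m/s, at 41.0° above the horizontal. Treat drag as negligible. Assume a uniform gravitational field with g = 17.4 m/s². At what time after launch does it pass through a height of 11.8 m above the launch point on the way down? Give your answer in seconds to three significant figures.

vₓ = 58.50 cos 41.0° = 44.15 m/s; v_y0 = 58.50 sin 41.0° = 38.38 m/s.
Set y = v_y0 t − ½ g t² = 11.8: 8.700 t² − 38.38 t + 11.8 = 0.
Quadratic formula: t = (38.38 ± √1062.3) / 17.4 = (38.38 ± 32.59) / 17.4 → t = 0.3325 s or 4.079 s.
The descending-branch root is 4.079 s.

4.08 s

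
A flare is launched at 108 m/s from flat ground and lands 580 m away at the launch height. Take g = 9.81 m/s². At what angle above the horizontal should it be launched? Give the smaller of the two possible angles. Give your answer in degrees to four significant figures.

From R = (v₀²/g) sin 2θ: sin 2θ = 9.81 × 580 / 11664 = 0.4878.
2θ = 29.20° or 180° − 29.20° = 150.8°, so θ = 14.60° or 75.40°.
The smaller angle is 14.60°.

14.60°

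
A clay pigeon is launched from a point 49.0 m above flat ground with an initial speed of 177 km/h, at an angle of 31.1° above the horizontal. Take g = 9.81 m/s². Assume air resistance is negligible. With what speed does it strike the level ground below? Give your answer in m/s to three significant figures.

Convert: 177 km/h = 177/3.6 = 49.17 m/s.
Components: vₓ = 49.17 cos 31.1° = 42.10 m/s, v_y0 = 49.17 sin 31.1° = 25.40 m/s.
With up positive and y = 0 at the ground: y(t) = 49.0 + (25.40) t − 4.905 t². Setting y = 0 and taking the positive root: t = [25.40 + √(25.40² + 2·9.81·49.0)] / 9.81 = (25.40 + 40.08) / 9.81 = 6.674 s.
Vertical velocity at impact: v_y = v_y0 − g t = 25.40 − 9.81 × 6.674 = −40.08 m/s.
Speed: |v| = √(vₓ² + v_y²) = √(42.10² + 40.08²) = 58.13 m/s.

58.1 m/s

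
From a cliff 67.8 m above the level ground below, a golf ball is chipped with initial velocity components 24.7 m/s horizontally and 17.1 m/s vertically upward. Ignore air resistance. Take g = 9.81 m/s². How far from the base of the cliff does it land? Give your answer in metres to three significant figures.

144 m

Vertical motion (up positive, ground at y = 0): 4.905 t² − (17.10) t − 67.8 = 0, so t = (17.10 + √(17.10² + 2·9.81·67.8)) / 9.81 = (17.10 + 40.28) / 9.81 = 5.849 s.
Horizontal distance: R = vₓ t = 24.70 × 5.849 = 144.5 m.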